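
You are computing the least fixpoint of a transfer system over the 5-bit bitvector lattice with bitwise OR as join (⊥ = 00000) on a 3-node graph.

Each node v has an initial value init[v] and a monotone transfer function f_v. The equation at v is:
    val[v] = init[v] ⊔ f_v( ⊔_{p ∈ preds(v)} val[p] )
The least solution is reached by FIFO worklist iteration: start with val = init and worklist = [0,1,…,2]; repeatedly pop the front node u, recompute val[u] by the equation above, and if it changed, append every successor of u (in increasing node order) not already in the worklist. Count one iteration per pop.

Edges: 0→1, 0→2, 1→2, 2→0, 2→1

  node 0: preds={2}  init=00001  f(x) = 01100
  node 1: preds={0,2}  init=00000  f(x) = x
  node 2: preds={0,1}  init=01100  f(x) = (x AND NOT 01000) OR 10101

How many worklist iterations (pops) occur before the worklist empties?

6

Worklist (6 pops):
  #1 pop 0: in=01100 → 01101 (was 00001); enqueue []
  #2 pop 1: in=01101 → 01101 (was 00000); enqueue []
  #3 pop 2: in=01101 → 11101 (was 01100); enqueue [0,1]
  #4 pop 0: in=11101 → 01101 (no change)
  #5 pop 1: in=11101 → 11101 (was 01101); enqueue [2]
  #6 pop 2: in=11101 → 11101 (no change)

Fixpoint:
  val[0] = 01101
  val[1] = 11101
  val[2] = 11101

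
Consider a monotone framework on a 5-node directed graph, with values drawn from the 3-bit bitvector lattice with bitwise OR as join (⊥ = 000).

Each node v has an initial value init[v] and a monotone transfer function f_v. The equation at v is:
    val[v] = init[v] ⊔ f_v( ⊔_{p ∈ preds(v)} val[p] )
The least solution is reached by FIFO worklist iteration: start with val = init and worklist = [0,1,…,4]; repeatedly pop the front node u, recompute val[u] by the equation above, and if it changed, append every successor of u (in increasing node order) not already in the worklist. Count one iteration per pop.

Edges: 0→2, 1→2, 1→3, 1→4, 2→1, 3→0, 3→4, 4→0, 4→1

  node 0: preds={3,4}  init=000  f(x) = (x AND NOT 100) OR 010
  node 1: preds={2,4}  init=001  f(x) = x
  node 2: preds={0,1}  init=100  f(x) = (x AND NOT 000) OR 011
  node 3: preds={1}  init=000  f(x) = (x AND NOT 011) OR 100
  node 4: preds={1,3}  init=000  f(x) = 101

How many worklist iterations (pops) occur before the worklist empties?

Trace (10 dequeues):
  [1] u=0 | in 000 | out 010 | prev 000 | push {}
  [2] u=1 | in 100 | out 101 | prev 001 | push {}
  [3] u=2 | in 111 | out 111 | prev 100 | push {1}
  [4] u=3 | in 101 | out 100 | prev 000 | push {0}
  [5] u=4 | in 101 | out 101 | prev 000 | push {}
  [6] u=1 | in 111 | out 111 | prev 101 | push {2,3,4}
  [7] u=0 | in 101 | out 011 | prev 010 | push {}
  [8] u=2 | in 111 | out 111 | ==
  [9] u=3 | in 111 | out 100 | ==
  [10] u=4 | in 111 | out 101 | ==

Converged values:
  [0] 011
  [1] 111
  [2] 111
  [3] 100
  [4] 101

10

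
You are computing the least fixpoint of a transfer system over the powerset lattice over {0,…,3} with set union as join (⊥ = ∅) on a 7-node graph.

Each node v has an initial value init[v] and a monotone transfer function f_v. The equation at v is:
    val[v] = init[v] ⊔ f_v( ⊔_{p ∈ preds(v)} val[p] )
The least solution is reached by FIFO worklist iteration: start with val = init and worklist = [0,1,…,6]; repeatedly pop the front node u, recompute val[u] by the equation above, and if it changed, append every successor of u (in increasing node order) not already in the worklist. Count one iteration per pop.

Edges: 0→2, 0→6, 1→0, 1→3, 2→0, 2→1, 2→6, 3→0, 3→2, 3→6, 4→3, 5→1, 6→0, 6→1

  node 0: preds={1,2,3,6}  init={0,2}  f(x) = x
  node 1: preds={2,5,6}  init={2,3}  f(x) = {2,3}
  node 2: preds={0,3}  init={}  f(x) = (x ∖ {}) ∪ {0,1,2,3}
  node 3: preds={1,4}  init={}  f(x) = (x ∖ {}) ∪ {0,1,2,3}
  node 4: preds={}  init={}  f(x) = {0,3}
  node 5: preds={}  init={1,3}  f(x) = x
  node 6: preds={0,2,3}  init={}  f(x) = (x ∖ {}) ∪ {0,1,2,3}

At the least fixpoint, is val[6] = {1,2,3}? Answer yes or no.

Trace (12 dequeues):
  [1] u=0 | in {2,3} | out {0,2,3} | prev {0,2} | push {}
  [2] u=1 | in {1,3} | out {2,3} | ==
  [3] u=2 | in {0,2,3} | out {0,1,2,3} | prev {} | push {0,1}
  [4] u=3 | in {2,3} | out {0,1,2,3} | prev {} | push {2}
  [5] u=4 | in {} | out {0,3} | prev {} | push {3}
  [6] u=5 | in {} | out {1,3} | ==
  [7] u=6 | in {0,1,2,3} | out {0,1,2,3} | prev {} | push {}
  [8] u=0 | in {0,1,2,3} | out {0,1,2,3} | prev {0,2,3} | push {6}
  [9] u=1 | in {0,1,2,3} | out {2,3} | ==
  [10] u=2 | in {0,1,2,3} | out {0,1,2,3} | ==
  [11] u=3 | in {0,2,3} | out {0,1,2,3} | ==
  [12] u=6 | in {0,1,2,3} | out {0,1,2,3} | ==

Converged values:
  [0] {0,1,2,3}
  [1] {2,3}
  [2] {0,1,2,3}
  [3] {0,1,2,3}
  [4] {0,3}
  [5] {1,3}
  [6] {0,1,2,3}

no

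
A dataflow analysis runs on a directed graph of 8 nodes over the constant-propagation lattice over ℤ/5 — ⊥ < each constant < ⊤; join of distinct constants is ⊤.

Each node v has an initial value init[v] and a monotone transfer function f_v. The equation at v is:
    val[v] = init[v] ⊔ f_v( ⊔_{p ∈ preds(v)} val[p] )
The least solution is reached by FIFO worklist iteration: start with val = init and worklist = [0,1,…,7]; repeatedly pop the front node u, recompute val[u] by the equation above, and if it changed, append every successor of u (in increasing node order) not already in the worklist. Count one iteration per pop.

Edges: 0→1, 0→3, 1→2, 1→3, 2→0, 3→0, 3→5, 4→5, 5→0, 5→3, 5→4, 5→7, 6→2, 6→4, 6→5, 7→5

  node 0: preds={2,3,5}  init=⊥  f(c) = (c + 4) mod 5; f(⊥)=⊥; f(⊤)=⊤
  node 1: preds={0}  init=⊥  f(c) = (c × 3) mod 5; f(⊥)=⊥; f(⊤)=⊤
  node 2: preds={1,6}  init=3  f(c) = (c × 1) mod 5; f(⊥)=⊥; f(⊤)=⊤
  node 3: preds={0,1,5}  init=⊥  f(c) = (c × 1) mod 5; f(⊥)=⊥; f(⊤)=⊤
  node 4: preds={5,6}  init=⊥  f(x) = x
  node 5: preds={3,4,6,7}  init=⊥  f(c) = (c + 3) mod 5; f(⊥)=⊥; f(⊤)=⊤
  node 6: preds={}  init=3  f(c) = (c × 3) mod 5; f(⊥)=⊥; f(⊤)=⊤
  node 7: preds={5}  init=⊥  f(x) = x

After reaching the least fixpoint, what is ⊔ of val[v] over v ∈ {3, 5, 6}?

⊤

Worklist (15 pops):
  #1 pop 0: in=3 → 2 (was ⊥); enqueue []
  #2 pop 1: in=2 → 1 (was ⊥); enqueue []
  #3 pop 2: in=⊤ → ⊤ (was 3); enqueue [0]
  #4 pop 3: in=⊤ → ⊤ (was ⊥); enqueue []
  #5 pop 4: in=3 → 3 (was ⊥); enqueue []
  #6 pop 5: in=⊤ → ⊤ (was ⊥); enqueue [3,4]
  #7 pop 6: in=⊥ → 3 (no change)
  #8 pop 7: in=⊤ → ⊤ (was ⊥); enqueue [5]
  #9 pop 0: in=⊤ → ⊤ (was 2); enqueue [1]
  #10 pop 3: in=⊤ → ⊤ (no change)
  #11 pop 4: in=⊤ → ⊤ (was 3); enqueue []
  #12 pop 5: in=⊤ → ⊤ (no change)
  #13 pop 1: in=⊤ → ⊤ (was 1); enqueue [2,3]
  #14 pop 2: in=⊤ → ⊤ (no change)
  #15 pop 3: in=⊤ → ⊤ (no change)

Fixpoint:
  val[0] = ⊤
  val[1] = ⊤
  val[2] = ⊤
  val[3] = ⊤
  val[4] = ⊤
  val[5] = ⊤
  val[6] = 3
  val[7] = ⊤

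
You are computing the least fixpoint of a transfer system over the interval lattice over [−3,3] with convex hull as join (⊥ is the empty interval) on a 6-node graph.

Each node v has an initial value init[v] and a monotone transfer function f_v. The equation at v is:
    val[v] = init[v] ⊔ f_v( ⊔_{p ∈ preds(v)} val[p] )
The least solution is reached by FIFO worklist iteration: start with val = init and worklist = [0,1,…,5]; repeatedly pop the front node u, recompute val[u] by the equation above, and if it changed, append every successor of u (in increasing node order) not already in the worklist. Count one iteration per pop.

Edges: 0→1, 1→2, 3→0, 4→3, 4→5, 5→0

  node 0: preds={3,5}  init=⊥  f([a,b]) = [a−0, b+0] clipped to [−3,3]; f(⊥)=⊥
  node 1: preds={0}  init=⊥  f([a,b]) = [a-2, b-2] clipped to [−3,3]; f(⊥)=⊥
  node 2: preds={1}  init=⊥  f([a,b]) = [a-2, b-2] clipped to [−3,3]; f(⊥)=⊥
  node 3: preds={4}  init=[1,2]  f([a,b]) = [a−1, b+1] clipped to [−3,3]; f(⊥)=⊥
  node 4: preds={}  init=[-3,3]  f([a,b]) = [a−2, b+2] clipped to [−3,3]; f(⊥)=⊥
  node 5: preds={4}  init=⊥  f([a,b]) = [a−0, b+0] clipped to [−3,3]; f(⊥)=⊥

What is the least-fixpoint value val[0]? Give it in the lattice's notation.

[-3,3]

Iteration log — 9 steps:
  step 1. node 0  ⊔preds=[1,2]  new=[1,2]  old=⊥  +wl: 
  step 2. node 1  ⊔preds=[1,2]  new=[-1,0]  old=⊥  +wl: 
  step 3. node 2  ⊔preds=[-1,0]  new=[-3,-2]  old=⊥  +wl: 
  step 4. node 3  ⊔preds=[-3,3]  new=[-3,3]  old=[1,2]  +wl: 0
  step 5. node 4  ⊔preds=⊥  new=[-3,3]  stable
  step 6. node 5  ⊔preds=[-3,3]  new=[-3,3]  old=⊥  +wl: 
  step 7. node 0  ⊔preds=[-3,3]  new=[-3,3]  old=[1,2]  +wl: 1
  step 8. node 1  ⊔preds=[-3,3]  new=[-3,1]  old=[-1,0]  +wl: 2
  step 9. node 2  ⊔preds=[-3,1]  new=[-3,-1]  old=[-3,-2]  +wl: 

Least fixpoint reached:
  node 0: [-3,3]
  node 1: [-3,1]
  node 2: [-3,-1]
  node 3: [-3,3]
  node 4: [-3,3]
  node 5: [-3,3]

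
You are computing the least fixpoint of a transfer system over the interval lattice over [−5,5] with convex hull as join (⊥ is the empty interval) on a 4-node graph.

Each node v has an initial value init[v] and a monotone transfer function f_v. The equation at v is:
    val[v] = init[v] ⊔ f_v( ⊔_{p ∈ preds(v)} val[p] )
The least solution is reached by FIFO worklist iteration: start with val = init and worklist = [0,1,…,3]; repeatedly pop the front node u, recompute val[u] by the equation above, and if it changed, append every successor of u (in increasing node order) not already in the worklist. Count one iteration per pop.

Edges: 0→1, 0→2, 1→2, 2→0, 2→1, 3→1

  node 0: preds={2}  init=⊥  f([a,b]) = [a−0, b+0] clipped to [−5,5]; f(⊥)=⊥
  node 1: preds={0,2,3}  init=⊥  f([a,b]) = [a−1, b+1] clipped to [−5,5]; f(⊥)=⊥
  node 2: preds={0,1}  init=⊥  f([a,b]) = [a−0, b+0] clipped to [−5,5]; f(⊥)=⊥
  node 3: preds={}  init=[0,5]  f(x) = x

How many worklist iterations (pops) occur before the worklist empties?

19

Trace (19 dequeues):
  [1] u=0 | in ⊥ | out ⊥ | ==
  [2] u=1 | in [0,5] | out [-1,5] | prev ⊥ | push {}
  [3] u=2 | in [-1,5] | out [-1,5] | prev ⊥ | push {0,1}
  [4] u=3 | in ⊥ | out [0,5] | ==
  [5] u=0 | in [-1,5] | out [-1,5] | prev ⊥ | push {2}
  [6] u=1 | in [-1,5] | out [-2,5] | prev [-1,5] | push {}
  [7] u=2 | in [-2,5] | out [-2,5] | prev [-1,5] | push {0,1}
  [8] u=0 | in [-2,5] | out [-2,5] | prev [-1,5] | push {2}
  [9] u=1 | in [-2,5] | out [-3,5] | prev [-2,5] | push {}
  [10] u=2 | in [-3,5] | out [-3,5] | prev [-2,5] | push {0,1}
  [11] u=0 | in [-3,5] | out [-3,5] | prev [-2,5] | push {2}
  [12] u=1 | in [-3,5] | out [-4,5] | prev [-3,5] | push {}
  [13] u=2 | in [-4,5] | out [-4,5] | prev [-3,5] | push {0,1}
  [14] u=0 | in [-4,5] | out [-4,5] | prev [-3,5] | push {2}
  [15] u=1 | in [-4,5] | out [-5,5] | prev [-4,5] | push {}
  [16] u=2 | in [-5,5] | out [-5,5] | prev [-4,5] | push {0,1}
  [17] u=0 | in [-5,5] | out [-5,5] | prev [-4,5] | push {2}
  [18] u=1 | in [-5,5] | out [-5,5] | ==
  [19] u=2 | in [-5,5] | out [-5,5] | ==

Converged values:
  [0] [-5,5]
  [1] [-5,5]
  [2] [-5,5]
  [3] [0,5]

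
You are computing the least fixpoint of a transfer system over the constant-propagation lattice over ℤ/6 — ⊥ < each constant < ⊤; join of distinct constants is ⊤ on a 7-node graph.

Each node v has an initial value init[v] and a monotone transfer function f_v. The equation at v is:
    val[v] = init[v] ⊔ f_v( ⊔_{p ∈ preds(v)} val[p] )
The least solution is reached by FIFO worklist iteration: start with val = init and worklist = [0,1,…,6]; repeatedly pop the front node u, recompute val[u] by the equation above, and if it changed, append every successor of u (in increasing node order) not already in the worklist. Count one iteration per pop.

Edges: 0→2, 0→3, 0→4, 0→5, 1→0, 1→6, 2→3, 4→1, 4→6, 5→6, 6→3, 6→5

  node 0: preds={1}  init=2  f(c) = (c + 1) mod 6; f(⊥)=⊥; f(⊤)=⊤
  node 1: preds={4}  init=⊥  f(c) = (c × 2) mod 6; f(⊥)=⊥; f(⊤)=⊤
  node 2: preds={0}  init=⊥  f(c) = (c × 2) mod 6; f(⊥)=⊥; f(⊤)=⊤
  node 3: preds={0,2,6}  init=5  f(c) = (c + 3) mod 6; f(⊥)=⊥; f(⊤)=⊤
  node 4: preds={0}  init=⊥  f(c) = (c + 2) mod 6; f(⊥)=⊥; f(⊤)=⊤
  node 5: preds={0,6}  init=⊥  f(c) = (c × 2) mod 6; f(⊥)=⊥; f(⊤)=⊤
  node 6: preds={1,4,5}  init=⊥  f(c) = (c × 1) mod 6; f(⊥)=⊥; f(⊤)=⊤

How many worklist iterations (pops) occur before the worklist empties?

Trace (19 dequeues):
  [1] u=0 | in ⊥ | out 2 | ==
  [2] u=1 | in ⊥ | out ⊥ | ==
  [3] u=2 | in 2 | out 4 | prev ⊥ | push {}
  [4] u=3 | in ⊤ | out ⊤ | prev 5 | push {}
  [5] u=4 | in 2 | out 4 | prev ⊥ | push {1}
  [6] u=5 | in 2 | out 4 | prev ⊥ | push {}
  [7] u=6 | in 4 | out 4 | prev ⊥ | push {3,5}
  [8] u=1 | in 4 | out 2 | prev ⊥ | push {0,6}
  [9] u=3 | in ⊤ | out ⊤ | ==
  [10] u=5 | in ⊤ | out ⊤ | prev 4 | push {}
  [11] u=0 | in 2 | out ⊤ | prev 2 | push {2,3,4,5}
  [12] u=6 | in ⊤ | out ⊤ | prev 4 | push {}
  [13] u=2 | in ⊤ | out ⊤ | prev 4 | push {}
  [14] u=3 | in ⊤ | out ⊤ | ==
  [15] u=4 | in ⊤ | out ⊤ | prev 4 | push {1,6}
  [16] u=5 | in ⊤ | out ⊤ | ==
  [17] u=1 | in ⊤ | out ⊤ | prev 2 | push {0}
  [18] u=6 | in ⊤ | out ⊤ | ==
  [19] u=0 | in ⊤ | out ⊤ | ==

Converged values:
  [0] ⊤
  [1] ⊤
  [2] ⊤
  [3] ⊤
  [4] ⊤
  [5] ⊤
  [6] ⊤

19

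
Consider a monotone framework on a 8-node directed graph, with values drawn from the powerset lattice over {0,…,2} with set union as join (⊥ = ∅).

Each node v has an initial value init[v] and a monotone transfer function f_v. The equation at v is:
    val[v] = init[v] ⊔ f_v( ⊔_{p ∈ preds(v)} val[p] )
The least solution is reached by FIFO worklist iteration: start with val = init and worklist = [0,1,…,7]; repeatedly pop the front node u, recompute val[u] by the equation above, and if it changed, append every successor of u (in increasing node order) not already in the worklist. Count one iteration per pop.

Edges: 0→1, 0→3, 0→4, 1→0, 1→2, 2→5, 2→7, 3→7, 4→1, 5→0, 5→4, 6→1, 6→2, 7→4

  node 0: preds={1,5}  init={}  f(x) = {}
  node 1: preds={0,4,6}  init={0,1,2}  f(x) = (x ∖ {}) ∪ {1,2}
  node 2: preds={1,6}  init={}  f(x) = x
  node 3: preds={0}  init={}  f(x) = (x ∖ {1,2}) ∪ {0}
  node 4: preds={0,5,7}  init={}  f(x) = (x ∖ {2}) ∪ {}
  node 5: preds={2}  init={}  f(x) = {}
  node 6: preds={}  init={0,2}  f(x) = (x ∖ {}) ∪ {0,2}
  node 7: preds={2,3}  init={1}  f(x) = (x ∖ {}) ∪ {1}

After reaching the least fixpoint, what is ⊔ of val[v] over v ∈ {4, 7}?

Iteration log — 11 steps:
  step 1. node 0  ⊔preds={0,1,2}  new={}  stable
  step 2. node 1  ⊔preds={0,2}  new={0,1,2}  stable
  step 3. node 2  ⊔preds={0,1,2}  new={0,1,2}  old={}  +wl: 
  step 4. node 3  ⊔preds={}  new={0}  old={}  +wl: 
  step 5. node 4  ⊔preds={1}  new={1}  old={}  +wl: 1
  step 6. node 5  ⊔preds={0,1,2}  new={}  stable
  step 7. node 6  ⊔preds={}  new={0,2}  stable
  step 8. node 7  ⊔preds={0,1,2}  new={0,1,2}  old={1}  +wl: 4
  step 9. node 1  ⊔preds={0,1,2}  new={0,1,2}  stable
  step 10. node 4  ⊔preds={0,1,2}  new={0,1}  old={1}  +wl: 1
  step 11. node 1  ⊔preds={0,1,2}  new={0,1,2}  stable

Least fixpoint reached:
  node 0: {}
  node 1: {0,1,2}
  node 2: {0,1,2}
  node 3: {0}
  node 4: {0,1}
  node 5: {}
  node 6: {0,2}
  node 7: {0,1,2}

{0,1,2}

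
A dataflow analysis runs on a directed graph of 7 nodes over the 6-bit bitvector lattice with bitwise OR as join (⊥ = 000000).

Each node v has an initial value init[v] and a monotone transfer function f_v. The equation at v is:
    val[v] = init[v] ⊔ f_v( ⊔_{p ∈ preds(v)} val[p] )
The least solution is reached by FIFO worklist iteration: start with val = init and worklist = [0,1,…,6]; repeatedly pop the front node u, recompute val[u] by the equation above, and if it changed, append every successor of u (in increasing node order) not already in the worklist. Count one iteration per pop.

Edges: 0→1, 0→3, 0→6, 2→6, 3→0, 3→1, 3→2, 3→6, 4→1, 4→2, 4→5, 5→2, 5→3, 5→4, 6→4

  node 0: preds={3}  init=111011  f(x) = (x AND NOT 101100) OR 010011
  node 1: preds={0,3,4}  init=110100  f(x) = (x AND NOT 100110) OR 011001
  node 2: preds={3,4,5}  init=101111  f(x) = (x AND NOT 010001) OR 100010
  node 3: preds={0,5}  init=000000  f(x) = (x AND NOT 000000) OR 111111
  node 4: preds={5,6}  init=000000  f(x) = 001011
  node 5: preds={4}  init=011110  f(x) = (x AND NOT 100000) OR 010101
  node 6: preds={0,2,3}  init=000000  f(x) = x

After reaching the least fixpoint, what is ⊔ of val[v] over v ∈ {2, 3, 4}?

Worklist (12 pops):
  #1 pop 0: in=000000 → 111011 (no change)
  #2 pop 1: in=111011 → 111101 (was 110100); enqueue []
  #3 pop 2: in=011110 → 101111 (no change)
  #4 pop 3: in=111111 → 111111 (was 000000); enqueue [0,1,2]
  #5 pop 4: in=011110 → 001011 (was 000000); enqueue []
  #6 pop 5: in=001011 → 011111 (was 011110); enqueue [3,4]
  #7 pop 6: in=111111 → 111111 (was 000000); enqueue []
  #8 pop 0: in=111111 → 111011 (no change)
  #9 pop 1: in=111111 → 111101 (no change)
  #10 pop 2: in=111111 → 101111 (no change)
  #11 pop 3: in=111111 → 111111 (no change)
  #12 pop 4: in=111111 → 001011 (no change)

Fixpoint:
  val[0] = 111011
  val[1] = 111101
  val[2] = 101111
  val[3] = 111111
  val[4] = 001011
  val[5] = 011111
  val[6] = 111111

111111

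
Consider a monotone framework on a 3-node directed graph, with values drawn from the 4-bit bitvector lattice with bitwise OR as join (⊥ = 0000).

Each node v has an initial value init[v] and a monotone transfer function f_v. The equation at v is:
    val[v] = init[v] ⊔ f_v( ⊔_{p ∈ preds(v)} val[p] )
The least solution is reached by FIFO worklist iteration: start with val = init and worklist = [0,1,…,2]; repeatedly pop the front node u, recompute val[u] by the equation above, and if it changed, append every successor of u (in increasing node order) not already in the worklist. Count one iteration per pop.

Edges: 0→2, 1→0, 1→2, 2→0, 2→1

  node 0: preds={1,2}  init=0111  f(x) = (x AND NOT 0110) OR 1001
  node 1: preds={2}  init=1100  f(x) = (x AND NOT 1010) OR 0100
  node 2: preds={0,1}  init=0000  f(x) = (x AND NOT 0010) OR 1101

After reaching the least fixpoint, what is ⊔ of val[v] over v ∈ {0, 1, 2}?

1111

Iteration log — 7 steps:
  step 1. node 0  ⊔preds=1100  new=1111  old=0111  +wl: 
  step 2. node 1  ⊔preds=0000  new=1100  stable
  step 3. node 2  ⊔preds=1111  new=1101  old=0000  +wl: 0,1
  step 4. node 0  ⊔preds=1101  new=1111  stable
  step 5. node 1  ⊔preds=1101  new=1101  old=1100  +wl: 0,2
  step 6. node 0  ⊔preds=1101  new=1111  stable
  step 7. node 2  ⊔preds=1111  new=1101  stable

Least fixpoint reached:
  node 0: 1111
  node 1: 1101
  node 2: 1101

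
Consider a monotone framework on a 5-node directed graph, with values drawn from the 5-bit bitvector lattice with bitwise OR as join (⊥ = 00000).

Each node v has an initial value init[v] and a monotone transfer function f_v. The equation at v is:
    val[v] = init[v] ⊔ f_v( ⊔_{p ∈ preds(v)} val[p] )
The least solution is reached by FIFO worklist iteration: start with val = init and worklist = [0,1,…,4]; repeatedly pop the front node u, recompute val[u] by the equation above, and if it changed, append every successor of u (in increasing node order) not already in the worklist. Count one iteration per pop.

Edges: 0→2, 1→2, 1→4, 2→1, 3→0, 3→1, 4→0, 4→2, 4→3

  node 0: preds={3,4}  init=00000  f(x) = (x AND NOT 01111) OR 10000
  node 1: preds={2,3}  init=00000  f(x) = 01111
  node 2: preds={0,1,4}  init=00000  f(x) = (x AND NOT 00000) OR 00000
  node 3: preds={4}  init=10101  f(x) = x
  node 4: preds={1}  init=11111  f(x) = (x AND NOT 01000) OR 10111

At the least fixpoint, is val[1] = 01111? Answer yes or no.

Trace (7 dequeues):
  [1] u=0 | in 11111 | out 10000 | prev 00000 | push {}
  [2] u=1 | in 10101 | out 01111 | prev 00000 | push {}
  [3] u=2 | in 11111 | out 11111 | prev 00000 | push {1}
  [4] u=3 | in 11111 | out 11111 | prev 10101 | push {0}
  [5] u=4 | in 01111 | out 11111 | ==
  [6] u=1 | in 11111 | out 01111 | ==
  [7] u=0 | in 11111 | out 10000 | ==

Converged values:
  [0] 10000
  [1] 01111
  [2] 11111
  [3] 11111
  [4] 11111

yes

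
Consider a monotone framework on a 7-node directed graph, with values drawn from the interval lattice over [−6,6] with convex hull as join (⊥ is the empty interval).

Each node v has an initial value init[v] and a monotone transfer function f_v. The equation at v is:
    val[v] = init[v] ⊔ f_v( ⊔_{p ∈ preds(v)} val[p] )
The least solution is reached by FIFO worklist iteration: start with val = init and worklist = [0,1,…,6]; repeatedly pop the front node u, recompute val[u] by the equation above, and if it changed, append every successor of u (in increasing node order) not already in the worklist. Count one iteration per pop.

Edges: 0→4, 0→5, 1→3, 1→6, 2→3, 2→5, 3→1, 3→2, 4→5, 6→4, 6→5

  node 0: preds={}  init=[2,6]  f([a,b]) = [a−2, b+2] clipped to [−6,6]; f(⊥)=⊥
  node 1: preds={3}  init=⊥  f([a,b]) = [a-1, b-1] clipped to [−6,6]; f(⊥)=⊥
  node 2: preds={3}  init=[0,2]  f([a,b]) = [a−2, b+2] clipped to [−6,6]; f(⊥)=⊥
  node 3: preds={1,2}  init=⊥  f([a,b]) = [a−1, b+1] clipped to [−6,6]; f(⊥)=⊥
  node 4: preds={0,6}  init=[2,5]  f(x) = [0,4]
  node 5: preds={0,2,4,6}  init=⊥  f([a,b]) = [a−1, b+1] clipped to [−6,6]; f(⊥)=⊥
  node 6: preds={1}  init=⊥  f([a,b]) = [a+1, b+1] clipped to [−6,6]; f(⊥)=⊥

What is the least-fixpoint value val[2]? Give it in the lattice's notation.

[-6,6]

Worklist (25 pops):
  #1 pop 0: in=⊥ → [2,6] (no change)
  #2 pop 1: in=⊥ → ⊥ (no change)
  #3 pop 2: in=⊥ → [0,2] (no change)
  #4 pop 3: in=[0,2] → [-1,3] (was ⊥); enqueue [1,2]
  #5 pop 4: in=[2,6] → [0,5] (was [2,5]); enqueue []
  #6 pop 5: in=[0,6] → [-1,6] (was ⊥); enqueue []
  #7 pop 6: in=⊥ → ⊥ (no change)
  #8 pop 1: in=[-1,3] → [-2,2] (was ⊥); enqueue [3,6]
  #9 pop 2: in=[-1,3] → [-3,5] (was [0,2]); enqueue [5]
  #10 pop 3: in=[-3,5] → [-4,6] (was [-1,3]); enqueue [1,2]
  #11 pop 6: in=[-2,2] → [-1,3] (was ⊥); enqueue [4]
  #12 pop 5: in=[-3,6] → [-4,6] (was [-1,6]); enqueue []
  #13 pop 1: in=[-4,6] → [-5,5] (was [-2,2]); enqueue [3,6]
  #14 pop 2: in=[-4,6] → [-6,6] (was [-3,5]); enqueue [5]
  #15 pop 4: in=[-1,6] → [0,5] (no change)
  #16 pop 3: in=[-6,6] → [-6,6] (was [-4,6]); enqueue [1,2]
  #17 pop 6: in=[-5,5] → [-4,6] (was [-1,3]); enqueue [4]
  #18 pop 5: in=[-6,6] → [-6,6] (was [-4,6]); enqueue []
  #19 pop 1: in=[-6,6] → [-6,5] (was [-5,5]); enqueue [3,6]
  #20 pop 2: in=[-6,6] → [-6,6] (no change)
  #21 pop 4: in=[-4,6] → [0,5] (no change)
  #22 pop 3: in=[-6,6] → [-6,6] (no change)
  #23 pop 6: in=[-6,5] → [-5,6] (was [-4,6]); enqueue [4,5]
  #24 pop 4: in=[-5,6] → [0,5] (no change)
  #25 pop 5: in=[-6,6] → [-6,6] (no change)

Fixpoint:
  val[0] = [2,6]
  val[1] = [-6,5]
  val[2] = [-6,6]
  val[3] = [-6,6]
  val[4] = [0,5]
  val[5] = [-6,6]
  val[6] = [-5,6]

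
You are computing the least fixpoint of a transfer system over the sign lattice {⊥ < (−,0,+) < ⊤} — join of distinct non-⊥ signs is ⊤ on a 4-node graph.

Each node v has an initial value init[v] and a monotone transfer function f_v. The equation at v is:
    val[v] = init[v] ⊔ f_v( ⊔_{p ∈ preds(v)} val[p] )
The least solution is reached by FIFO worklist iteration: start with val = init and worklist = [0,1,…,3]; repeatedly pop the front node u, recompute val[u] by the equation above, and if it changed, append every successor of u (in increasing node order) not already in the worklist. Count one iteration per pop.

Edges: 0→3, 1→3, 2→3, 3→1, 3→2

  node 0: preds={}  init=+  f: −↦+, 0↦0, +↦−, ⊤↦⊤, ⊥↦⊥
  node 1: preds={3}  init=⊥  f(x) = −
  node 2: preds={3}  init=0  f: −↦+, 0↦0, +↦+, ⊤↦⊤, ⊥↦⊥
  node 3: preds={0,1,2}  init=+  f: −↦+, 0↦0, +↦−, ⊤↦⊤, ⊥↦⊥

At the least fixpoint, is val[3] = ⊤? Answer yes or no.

Iteration log — 6 steps:
  step 1. node 0  ⊔preds=⊥  new=+  stable
  step 2. node 1  ⊔preds=+  new=−  old=⊥  +wl: 
  step 3. node 2  ⊔preds=+  new=⊤  old=0  +wl: 
  step 4. node 3  ⊔preds=⊤  new=⊤  old=+  +wl: 1,2
  step 5. node 1  ⊔preds=⊤  new=−  stable
  step 6. node 2  ⊔preds=⊤  new=⊤  stable

Least fixpoint reached:
  node 0: +
  node 1: −
  node 2: ⊤
  node 3: ⊤

yes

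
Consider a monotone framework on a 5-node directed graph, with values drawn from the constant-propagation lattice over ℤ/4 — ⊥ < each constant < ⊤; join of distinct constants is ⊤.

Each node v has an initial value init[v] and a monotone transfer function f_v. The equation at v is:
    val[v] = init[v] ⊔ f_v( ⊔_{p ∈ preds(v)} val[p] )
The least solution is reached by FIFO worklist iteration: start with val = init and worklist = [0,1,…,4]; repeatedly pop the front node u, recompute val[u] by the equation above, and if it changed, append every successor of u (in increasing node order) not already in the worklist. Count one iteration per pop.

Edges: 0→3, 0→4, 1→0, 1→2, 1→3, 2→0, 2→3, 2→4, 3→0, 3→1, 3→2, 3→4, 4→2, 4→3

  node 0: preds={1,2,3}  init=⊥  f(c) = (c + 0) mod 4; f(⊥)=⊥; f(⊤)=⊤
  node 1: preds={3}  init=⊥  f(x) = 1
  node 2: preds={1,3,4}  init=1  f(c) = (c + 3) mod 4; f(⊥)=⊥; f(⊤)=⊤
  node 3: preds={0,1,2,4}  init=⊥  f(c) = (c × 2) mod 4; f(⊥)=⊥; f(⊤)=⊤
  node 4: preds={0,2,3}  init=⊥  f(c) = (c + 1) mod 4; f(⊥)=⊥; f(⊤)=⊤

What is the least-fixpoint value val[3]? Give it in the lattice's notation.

⊤

Iteration log — 10 steps:
  step 1. node 0  ⊔preds=1  new=1  old=⊥  +wl: 
  step 2. node 1  ⊔preds=⊥  new=1  old=⊥  +wl: 0
  step 3. node 2  ⊔preds=1  new=⊤  old=1  +wl: 
  step 4. node 3  ⊔preds=⊤  new=⊤  old=⊥  +wl: 1,2
  step 5. node 4  ⊔preds=⊤  new=⊤  old=⊥  +wl: 3
  step 6. node 0  ⊔preds=⊤  new=⊤  old=1  +wl: 4
  step 7. node 1  ⊔preds=⊤  new=1  stable
  step 8. node 2  ⊔preds=⊤  new=⊤  stable
  step 9. node 3  ⊔preds=⊤  new=⊤  stable
  step 10. node 4  ⊔preds=⊤  new=⊤  stable

Least fixpoint reached:
  node 0: ⊤
  node 1: 1
  node 2: ⊤
  node 3: ⊤
  node 4: ⊤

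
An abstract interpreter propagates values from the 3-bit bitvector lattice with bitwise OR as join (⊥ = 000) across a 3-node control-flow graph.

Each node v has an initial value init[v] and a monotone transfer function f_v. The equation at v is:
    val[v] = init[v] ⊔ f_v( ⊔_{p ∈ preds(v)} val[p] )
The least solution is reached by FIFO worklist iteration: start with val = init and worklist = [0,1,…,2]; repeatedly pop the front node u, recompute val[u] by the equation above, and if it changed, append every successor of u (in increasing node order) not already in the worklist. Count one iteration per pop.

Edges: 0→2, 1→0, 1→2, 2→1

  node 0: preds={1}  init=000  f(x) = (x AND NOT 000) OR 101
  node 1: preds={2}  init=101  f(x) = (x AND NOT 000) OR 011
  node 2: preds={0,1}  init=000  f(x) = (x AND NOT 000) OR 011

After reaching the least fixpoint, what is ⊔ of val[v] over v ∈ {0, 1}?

111

Worklist (6 pops):
  #1 pop 0: in=101 → 101 (was 000); enqueue []
  #2 pop 1: in=000 → 111 (was 101); enqueue [0]
  #3 pop 2: in=111 → 111 (was 000); enqueue [1]
  #4 pop 0: in=111 → 111 (was 101); enqueue [2]
  #5 pop 1: in=111 → 111 (no change)
  #6 pop 2: in=111 → 111 (no change)

Fixpoint:
  val[0] = 111
  val[1] = 111
  val[2] = 111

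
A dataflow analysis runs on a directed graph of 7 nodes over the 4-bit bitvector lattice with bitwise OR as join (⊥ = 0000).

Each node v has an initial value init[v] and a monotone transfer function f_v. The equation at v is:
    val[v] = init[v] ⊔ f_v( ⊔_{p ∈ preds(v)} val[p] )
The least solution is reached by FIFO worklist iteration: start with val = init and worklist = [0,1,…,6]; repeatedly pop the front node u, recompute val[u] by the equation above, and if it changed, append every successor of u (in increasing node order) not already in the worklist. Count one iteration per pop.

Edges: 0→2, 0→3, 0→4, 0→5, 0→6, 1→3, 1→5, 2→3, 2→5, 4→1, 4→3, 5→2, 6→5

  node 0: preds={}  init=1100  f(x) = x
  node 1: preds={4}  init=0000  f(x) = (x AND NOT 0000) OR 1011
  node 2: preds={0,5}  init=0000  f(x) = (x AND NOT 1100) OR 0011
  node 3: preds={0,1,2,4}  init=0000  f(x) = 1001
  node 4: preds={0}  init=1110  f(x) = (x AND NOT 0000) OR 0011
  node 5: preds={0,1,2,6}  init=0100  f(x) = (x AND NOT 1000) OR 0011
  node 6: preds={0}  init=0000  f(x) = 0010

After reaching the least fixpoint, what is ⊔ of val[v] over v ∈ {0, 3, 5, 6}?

Iteration log — 11 steps:
  step 1. node 0  ⊔preds=0000  new=1100  stable
  step 2. node 1  ⊔preds=1110  new=1111  old=0000  +wl: 
  step 3. node 2  ⊔preds=1100  new=0011  old=0000  +wl: 
  step 4. node 3  ⊔preds=1111  new=1001  old=0000  +wl: 
  step 5. node 4  ⊔preds=1100  new=1111  old=1110  +wl: 1,3
  step 6. node 5  ⊔preds=1111  new=0111  old=0100  +wl: 2
  step 7. node 6  ⊔preds=1100  new=0010  old=0000  +wl: 5
  step 8. node 1  ⊔preds=1111  new=1111  stable
  step 9. node 3  ⊔preds=1111  new=1001  stable
  step 10. node 2  ⊔preds=1111  new=0011  stable
  step 11. node 5  ⊔preds=1111  new=0111  stable

Least fixpoint reached:
  node 0: 1100
  node 1: 1111
  node 2: 0011
  node 3: 1001
  node 4: 1111
  node 5: 0111
  node 6: 0010

1111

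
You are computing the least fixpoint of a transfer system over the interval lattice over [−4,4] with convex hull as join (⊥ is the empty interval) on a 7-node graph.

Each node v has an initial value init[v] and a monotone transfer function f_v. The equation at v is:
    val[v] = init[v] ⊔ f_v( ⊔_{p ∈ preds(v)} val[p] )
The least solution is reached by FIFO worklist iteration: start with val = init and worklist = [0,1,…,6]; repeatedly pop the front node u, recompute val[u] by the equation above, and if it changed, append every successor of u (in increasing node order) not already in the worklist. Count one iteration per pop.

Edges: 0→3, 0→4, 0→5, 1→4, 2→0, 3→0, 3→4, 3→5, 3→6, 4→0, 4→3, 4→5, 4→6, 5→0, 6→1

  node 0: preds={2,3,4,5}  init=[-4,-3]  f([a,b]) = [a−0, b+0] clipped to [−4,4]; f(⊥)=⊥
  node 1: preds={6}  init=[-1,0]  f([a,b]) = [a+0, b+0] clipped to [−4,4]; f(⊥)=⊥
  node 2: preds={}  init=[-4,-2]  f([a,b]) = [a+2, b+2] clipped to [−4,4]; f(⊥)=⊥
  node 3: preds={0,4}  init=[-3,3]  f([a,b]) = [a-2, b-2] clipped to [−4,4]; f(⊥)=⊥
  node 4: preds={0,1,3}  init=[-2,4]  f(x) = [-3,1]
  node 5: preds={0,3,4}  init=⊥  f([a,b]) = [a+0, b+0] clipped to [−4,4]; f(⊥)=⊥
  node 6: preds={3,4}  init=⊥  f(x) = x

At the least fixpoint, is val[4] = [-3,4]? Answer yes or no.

Iteration log — 11 steps:
  step 1. node 0  ⊔preds=[-4,4]  new=[-4,4]  old=[-4,-3]  +wl: 
  step 2. node 1  ⊔preds=⊥  new=[-1,0]  stable
  step 3. node 2  ⊔preds=⊥  new=[-4,-2]  stable
  step 4. node 3  ⊔preds=[-4,4]  new=[-4,3]  old=[-3,3]  +wl: 0
  step 5. node 4  ⊔preds=[-4,4]  new=[-3,4]  old=[-2,4]  +wl: 3
  step 6. node 5  ⊔preds=[-4,4]  new=[-4,4]  old=⊥  +wl: 
  step 7. node 6  ⊔preds=[-4,4]  new=[-4,4]  old=⊥  +wl: 1
  step 8. node 0  ⊔preds=[-4,4]  new=[-4,4]  stable
  step 9. node 3  ⊔preds=[-4,4]  new=[-4,3]  stable
  step 10. node 1  ⊔preds=[-4,4]  new=[-4,4]  old=[-1,0]  +wl: 4
  step 11. node 4  ⊔preds=[-4,4]  new=[-3,4]  stable

Least fixpoint reached:
  node 0: [-4,4]
  node 1: [-4,4]
  node 2: [-4,-2]
  node 3: [-4,3]
  node 4: [-3,4]
  node 5: [-4,4]
  node 6: [-4,4]

yes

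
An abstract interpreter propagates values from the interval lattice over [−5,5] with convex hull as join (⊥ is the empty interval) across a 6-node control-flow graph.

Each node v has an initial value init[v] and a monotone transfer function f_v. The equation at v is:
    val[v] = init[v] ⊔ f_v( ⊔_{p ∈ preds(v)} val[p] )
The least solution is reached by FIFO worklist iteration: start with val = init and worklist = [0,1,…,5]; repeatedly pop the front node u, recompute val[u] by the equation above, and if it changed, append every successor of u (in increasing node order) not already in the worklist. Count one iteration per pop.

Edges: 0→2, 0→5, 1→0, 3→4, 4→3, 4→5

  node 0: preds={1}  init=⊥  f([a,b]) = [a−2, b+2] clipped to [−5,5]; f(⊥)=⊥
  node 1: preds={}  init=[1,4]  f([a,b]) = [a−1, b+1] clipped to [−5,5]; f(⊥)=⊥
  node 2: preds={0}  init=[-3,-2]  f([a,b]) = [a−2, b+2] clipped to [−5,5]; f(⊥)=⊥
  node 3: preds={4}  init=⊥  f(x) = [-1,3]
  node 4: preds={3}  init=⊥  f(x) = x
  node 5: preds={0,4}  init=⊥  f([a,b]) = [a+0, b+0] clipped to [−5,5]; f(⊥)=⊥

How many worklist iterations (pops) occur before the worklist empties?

Iteration log — 7 steps:
  step 1. node 0  ⊔preds=[1,4]  new=[-1,5]  old=⊥  +wl: 
  step 2. node 1  ⊔preds=⊥  new=[1,4]  stable
  step 3. node 2  ⊔preds=[-1,5]  new=[-3,5]  old=[-3,-2]  +wl: 
  step 4. node 3  ⊔preds=⊥  new=[-1,3]  old=⊥  +wl: 
  step 5. node 4  ⊔preds=[-1,3]  new=[-1,3]  old=⊥  +wl: 3
  step 6. node 5  ⊔preds=[-1,5]  new=[-1,5]  old=⊥  +wl: 
  step 7. node 3  ⊔preds=[-1,3]  new=[-1,3]  stable

Least fixpoint reached:
  node 0: [-1,5]
  node 1: [1,4]
  node 2: [-3,5]
  node 3: [-1,3]
  node 4: [-1,3]
  node 5: [-1,5]

7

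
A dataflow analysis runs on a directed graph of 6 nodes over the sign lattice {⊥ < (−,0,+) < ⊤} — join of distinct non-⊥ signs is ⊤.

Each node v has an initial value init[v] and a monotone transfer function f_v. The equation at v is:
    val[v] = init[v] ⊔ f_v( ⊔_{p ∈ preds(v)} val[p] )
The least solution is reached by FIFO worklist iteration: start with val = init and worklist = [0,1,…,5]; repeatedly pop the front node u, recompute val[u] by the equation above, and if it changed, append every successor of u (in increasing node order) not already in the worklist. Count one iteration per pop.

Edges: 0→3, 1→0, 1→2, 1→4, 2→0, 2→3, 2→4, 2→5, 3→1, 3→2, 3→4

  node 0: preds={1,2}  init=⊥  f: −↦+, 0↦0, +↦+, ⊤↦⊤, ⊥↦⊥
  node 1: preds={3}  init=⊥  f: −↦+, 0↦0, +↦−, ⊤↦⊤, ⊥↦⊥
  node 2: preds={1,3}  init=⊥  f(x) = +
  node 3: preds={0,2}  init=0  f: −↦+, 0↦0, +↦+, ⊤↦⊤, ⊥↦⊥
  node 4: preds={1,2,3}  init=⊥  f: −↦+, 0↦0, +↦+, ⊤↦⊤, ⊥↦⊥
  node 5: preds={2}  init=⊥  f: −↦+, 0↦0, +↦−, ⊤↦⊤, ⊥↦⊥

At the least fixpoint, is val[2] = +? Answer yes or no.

Iteration log — 12 steps:
  step 1. node 0  ⊔preds=⊥  new=⊥  stable
  step 2. node 1  ⊔preds=0  new=0  old=⊥  +wl: 0
  step 3. node 2  ⊔preds=0  new=+  old=⊥  +wl: 
  step 4. node 3  ⊔preds=+  new=⊤  old=0  +wl: 1,2
  step 5. node 4  ⊔preds=⊤  new=⊤  old=⊥  +wl: 
  step 6. node 5  ⊔preds=+  new=−  old=⊥  +wl: 
  step 7. node 0  ⊔preds=⊤  new=⊤  old=⊥  +wl: 3
  step 8. node 1  ⊔preds=⊤  new=⊤  old=0  +wl: 0,4
  step 9. node 2  ⊔preds=⊤  new=+  stable
  step 10. node 3  ⊔preds=⊤  new=⊤  stable
  step 11. node 0  ⊔preds=⊤  new=⊤  stable
  step 12. node 4  ⊔preds=⊤  new=⊤  stable

Least fixpoint reached:
  node 0: ⊤
  node 1: ⊤
  node 2: +
  node 3: ⊤
  node 4: ⊤
  node 5: −

yes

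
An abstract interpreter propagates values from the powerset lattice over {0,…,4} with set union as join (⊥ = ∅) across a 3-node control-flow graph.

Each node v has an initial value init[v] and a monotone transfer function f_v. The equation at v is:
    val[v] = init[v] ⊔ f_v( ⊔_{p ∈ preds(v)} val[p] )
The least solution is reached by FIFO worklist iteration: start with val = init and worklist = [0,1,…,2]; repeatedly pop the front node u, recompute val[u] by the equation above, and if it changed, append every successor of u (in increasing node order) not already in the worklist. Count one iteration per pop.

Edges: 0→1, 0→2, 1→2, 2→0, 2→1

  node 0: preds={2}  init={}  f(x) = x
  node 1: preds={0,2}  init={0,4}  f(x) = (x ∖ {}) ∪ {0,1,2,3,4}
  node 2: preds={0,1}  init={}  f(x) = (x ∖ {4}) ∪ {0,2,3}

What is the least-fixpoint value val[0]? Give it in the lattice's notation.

{0,1,2,3}

Iteration log — 6 steps:
  step 1. node 0  ⊔preds={}  new={}  stable
  step 2. node 1  ⊔preds={}  new={0,1,2,3,4}  old={0,4}  +wl: 
  step 3. node 2  ⊔preds={0,1,2,3,4}  new={0,1,2,3}  old={}  +wl: 0,1
  step 4. node 0  ⊔preds={0,1,2,3}  new={0,1,2,3}  old={}  +wl: 2
  step 5. node 1  ⊔preds={0,1,2,3}  new={0,1,2,3,4}  stable
  step 6. node 2  ⊔preds={0,1,2,3,4}  new={0,1,2,3}  stable

Least fixpoint reached:
  node 0: {0,1,2,3}
  node 1: {0,1,2,3,4}
  node 2: {0,1,2,3}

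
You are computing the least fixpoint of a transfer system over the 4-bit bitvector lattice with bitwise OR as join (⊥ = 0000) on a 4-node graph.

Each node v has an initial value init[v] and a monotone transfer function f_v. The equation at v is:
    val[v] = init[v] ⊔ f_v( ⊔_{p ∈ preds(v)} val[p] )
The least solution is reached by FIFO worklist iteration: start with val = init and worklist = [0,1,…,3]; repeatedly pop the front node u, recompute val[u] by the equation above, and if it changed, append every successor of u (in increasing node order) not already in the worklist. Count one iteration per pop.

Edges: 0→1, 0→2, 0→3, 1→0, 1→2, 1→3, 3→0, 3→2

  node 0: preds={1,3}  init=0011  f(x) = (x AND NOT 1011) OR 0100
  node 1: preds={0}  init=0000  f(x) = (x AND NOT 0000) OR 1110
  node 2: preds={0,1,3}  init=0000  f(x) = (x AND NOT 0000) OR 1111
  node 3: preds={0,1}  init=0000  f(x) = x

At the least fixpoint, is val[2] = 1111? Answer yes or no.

Iteration log — 6 steps:
  step 1. node 0  ⊔preds=0000  new=0111  old=0011  +wl: 
  step 2. node 1  ⊔preds=0111  new=1111  old=0000  +wl: 0
  step 3. node 2  ⊔preds=1111  new=1111  old=0000  +wl: 
  step 4. node 3  ⊔preds=1111  new=1111  old=0000  +wl: 2
  step 5. node 0  ⊔preds=1111  new=0111  stable
  step 6. node 2  ⊔preds=1111  new=1111  stable

Least fixpoint reached:
  node 0: 0111
  node 1: 1111
  node 2: 1111
  node 3: 1111

yes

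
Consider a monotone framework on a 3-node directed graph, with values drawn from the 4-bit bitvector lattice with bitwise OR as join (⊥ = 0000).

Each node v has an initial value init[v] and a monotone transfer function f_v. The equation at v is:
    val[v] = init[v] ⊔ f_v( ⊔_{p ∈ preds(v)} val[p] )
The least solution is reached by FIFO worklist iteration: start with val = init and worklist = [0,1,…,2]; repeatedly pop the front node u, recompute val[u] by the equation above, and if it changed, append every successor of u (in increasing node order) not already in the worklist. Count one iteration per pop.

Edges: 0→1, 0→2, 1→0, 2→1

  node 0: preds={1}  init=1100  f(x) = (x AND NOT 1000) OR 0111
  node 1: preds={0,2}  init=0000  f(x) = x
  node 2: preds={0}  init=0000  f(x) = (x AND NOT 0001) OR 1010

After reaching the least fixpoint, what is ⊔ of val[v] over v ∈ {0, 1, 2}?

1111

Iteration log — 5 steps:
  step 1. node 0  ⊔preds=0000  new=1111  old=1100  +wl: 
  step 2. node 1  ⊔preds=1111  new=1111  old=0000  +wl: 0
  step 3. node 2  ⊔preds=1111  new=1110  old=0000  +wl: 1
  step 4. node 0  ⊔preds=1111  new=1111  stable
  step 5. node 1  ⊔preds=1111  new=1111  stable

Least fixpoint reached:
  node 0: 1111
  node 1: 1111
  node 2: 1110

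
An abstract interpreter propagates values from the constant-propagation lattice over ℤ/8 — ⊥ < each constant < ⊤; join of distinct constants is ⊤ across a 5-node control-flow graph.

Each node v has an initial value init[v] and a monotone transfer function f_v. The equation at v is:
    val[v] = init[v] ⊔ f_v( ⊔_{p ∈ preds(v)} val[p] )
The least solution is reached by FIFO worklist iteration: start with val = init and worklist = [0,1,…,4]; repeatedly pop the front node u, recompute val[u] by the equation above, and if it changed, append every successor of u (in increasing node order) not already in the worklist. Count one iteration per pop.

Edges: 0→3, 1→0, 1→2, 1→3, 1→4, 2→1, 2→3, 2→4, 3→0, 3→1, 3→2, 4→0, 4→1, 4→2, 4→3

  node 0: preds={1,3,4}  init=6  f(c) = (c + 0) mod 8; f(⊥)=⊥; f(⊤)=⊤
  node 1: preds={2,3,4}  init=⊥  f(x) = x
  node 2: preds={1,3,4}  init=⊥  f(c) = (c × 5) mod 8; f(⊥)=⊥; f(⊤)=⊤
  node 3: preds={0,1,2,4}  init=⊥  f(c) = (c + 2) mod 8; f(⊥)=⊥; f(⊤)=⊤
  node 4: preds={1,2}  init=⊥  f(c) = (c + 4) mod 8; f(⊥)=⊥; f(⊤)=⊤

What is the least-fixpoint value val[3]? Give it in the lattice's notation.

⊤

Worklist (20 pops):
  #1 pop 0: in=⊥ → 6 (no change)
  #2 pop 1: in=⊥ → ⊥ (no change)
  #3 pop 2: in=⊥ → ⊥ (no change)
  #4 pop 3: in=6 → 0 (was ⊥); enqueue [0,1,2]
  #5 pop 4: in=⊥ → ⊥ (no change)
  #6 pop 0: in=0 → ⊤ (was 6); enqueue [3]
  #7 pop 1: in=0 → 0 (was ⊥); enqueue [0,4]
  #8 pop 2: in=0 → 0 (was ⊥); enqueue [1]
  #9 pop 3: in=⊤ → ⊤ (was 0); enqueue [2]
  #10 pop 0: in=⊤ → ⊤ (no change)
  #11 pop 4: in=0 → 4 (was ⊥); enqueue [0,3]
  #12 pop 1: in=⊤ → ⊤ (was 0); enqueue [4]
  #13 pop 2: in=⊤ → ⊤ (was 0); enqueue [1]
  #14 pop 0: in=⊤ → ⊤ (no change)
  #15 pop 3: in=⊤ → ⊤ (no change)
  #16 pop 4: in=⊤ → ⊤ (was 4); enqueue [0,2,3]
  #17 pop 1: in=⊤ → ⊤ (no change)
  #18 pop 0: in=⊤ → ⊤ (no change)
  #19 pop 2: in=⊤ → ⊤ (no change)
  #20 pop 3: in=⊤ → ⊤ (no change)

Fixpoint:
  val[0] = ⊤
  val[1] = ⊤
  val[2] = ⊤
  val[3] = ⊤
  val[4] = ⊤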